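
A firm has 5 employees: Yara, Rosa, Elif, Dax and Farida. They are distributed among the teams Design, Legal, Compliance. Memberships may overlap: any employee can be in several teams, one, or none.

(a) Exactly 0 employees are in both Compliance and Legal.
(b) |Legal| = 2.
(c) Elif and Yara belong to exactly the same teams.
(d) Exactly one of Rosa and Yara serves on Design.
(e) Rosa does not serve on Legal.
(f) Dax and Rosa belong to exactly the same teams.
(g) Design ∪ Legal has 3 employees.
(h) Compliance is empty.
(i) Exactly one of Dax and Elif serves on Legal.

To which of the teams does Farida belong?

From (e): Rosa ∉ Legal.
(f): Dax matches Rosa: Dax ∉ Legal.
(h): Compliance already has 0, so the rest are out.
(i) (exactly one): Elif ∈ Legal.
(c): Yara matches Elif: Yara ∈ Legal.
(b): Legal already has 2, so the rest are out.
Suppose Farida ∉ Design: no assignment then satisfies all the clues, so Farida ∈ Design.

Farida: Design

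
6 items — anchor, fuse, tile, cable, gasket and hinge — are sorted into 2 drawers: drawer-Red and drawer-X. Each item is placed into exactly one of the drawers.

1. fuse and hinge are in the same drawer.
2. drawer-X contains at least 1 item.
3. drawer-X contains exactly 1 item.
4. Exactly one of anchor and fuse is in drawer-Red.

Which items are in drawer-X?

drawer-X = {anchor}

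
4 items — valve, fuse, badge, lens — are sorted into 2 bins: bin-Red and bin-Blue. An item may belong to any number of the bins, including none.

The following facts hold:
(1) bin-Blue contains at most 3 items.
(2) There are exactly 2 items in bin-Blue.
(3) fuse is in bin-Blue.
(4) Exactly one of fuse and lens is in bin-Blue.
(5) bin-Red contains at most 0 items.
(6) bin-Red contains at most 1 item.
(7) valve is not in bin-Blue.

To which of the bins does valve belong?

valve: none

From (3): fuse ∈ bin-Blue.
From (7): valve ∉ bin-Blue.
(4) (exactly one): lens ∉ bin-Blue.
(5): bin-Red already has 0, so the rest are out.
(2): only 2 candidates remain for bin-Blue, so all are in.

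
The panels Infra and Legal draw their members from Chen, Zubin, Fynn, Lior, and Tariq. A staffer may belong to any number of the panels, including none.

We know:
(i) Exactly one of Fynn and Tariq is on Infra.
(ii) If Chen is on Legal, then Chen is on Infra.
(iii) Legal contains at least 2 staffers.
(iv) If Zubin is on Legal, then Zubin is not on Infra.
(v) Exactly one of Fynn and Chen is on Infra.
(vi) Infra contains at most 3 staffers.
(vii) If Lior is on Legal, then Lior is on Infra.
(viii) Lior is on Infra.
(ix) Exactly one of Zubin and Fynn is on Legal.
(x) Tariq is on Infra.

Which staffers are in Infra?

Infra = {Chen, Lior, Tariq}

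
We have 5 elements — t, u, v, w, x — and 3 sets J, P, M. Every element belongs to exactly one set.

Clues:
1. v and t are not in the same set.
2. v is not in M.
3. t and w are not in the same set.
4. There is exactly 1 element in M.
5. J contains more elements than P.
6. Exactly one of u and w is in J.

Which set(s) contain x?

From (2): v ∉ M.
Suppose x ∉ J: no assignment then satisfies all the clues, so x ∈ J.

x: J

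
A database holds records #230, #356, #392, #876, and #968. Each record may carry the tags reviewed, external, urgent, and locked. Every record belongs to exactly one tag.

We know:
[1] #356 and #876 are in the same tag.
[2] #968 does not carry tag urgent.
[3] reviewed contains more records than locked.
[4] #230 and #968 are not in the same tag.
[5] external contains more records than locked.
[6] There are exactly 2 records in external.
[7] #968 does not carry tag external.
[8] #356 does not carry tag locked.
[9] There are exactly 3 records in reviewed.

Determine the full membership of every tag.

reviewed = {#356, #876, #968}; external = {#230, #392}; urgent = {}; locked = {}

From (2): #968 ∉ urgent.
From (7): #968 ∉ external.
From (8): #356 ∉ locked.
(1): #876 matches #356: #876 ∉ locked.
Suppose #230 ∈ reviewed: no assignment then satisfies all the clues, so #230 ∉ reviewed.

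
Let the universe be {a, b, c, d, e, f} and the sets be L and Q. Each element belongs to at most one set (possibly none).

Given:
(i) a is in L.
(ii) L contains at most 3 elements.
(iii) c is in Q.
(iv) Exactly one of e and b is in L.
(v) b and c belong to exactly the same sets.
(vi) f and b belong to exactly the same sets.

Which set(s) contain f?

From (i): a ∈ L.
From (iii): c ∈ Q.
(v): b matches c: b ∉ L.
(v): b matches c: b ∈ Q.
(vi): f matches b: f ∉ L.
(vi): f matches b: f ∈ Q.
(iv) (exactly one): e ∈ L.

f: Q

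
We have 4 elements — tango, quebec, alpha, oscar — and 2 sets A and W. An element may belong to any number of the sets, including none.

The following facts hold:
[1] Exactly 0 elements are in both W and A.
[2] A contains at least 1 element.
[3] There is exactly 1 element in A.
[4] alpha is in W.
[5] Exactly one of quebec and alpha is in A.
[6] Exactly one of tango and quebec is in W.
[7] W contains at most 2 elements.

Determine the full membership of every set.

A = {quebec}; W = {alpha, tango}

From (4): alpha ∈ W.
Suppose tango ∈ A: no assignment then satisfies all the clues, so tango ∉ A.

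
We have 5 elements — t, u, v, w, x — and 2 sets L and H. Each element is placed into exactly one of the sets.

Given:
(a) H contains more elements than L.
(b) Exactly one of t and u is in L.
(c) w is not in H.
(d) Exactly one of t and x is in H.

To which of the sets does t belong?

From (c): w ∉ H.
Only one set left: w ∈ L.
Suppose t ∉ L: no assignment then satisfies all the clues, so t ∈ L.

t: L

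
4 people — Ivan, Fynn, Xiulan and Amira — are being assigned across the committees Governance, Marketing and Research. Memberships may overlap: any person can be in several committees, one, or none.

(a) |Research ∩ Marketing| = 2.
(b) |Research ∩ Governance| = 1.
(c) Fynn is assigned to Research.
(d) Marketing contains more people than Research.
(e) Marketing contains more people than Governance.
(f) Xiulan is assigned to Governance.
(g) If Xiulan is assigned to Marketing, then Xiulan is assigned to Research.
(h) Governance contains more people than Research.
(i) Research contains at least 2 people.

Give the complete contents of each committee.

Governance = {Amira, Ivan, Xiulan}; Marketing = {Amira, Fynn, Ivan, Xiulan}; Research = {Fynn, Xiulan}

From (c): Fynn ∈ Research.
From (f): Xiulan ∈ Governance.
Suppose Ivan ∉ Governance: no assignment then satisfies all the clues, so Ivan ∈ Governance.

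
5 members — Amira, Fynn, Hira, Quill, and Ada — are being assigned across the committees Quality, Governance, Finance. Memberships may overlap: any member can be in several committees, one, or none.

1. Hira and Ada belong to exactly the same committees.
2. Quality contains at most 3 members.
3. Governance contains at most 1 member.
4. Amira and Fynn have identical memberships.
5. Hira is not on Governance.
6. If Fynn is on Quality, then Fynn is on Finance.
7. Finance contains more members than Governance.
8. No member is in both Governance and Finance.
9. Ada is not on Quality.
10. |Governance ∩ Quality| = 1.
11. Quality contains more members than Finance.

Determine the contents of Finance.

Finance = {Amira, Fynn}

From (5): Hira ∉ Governance.
From (9): Ada ∉ Quality.
(1): Hira matches Ada: Hira ∉ Quality.
(1): Ada matches Hira: Ada ∉ Governance.
Suppose Amira ∉ Finance: no assignment then satisfies all the clues, so Amira ∈ Finance.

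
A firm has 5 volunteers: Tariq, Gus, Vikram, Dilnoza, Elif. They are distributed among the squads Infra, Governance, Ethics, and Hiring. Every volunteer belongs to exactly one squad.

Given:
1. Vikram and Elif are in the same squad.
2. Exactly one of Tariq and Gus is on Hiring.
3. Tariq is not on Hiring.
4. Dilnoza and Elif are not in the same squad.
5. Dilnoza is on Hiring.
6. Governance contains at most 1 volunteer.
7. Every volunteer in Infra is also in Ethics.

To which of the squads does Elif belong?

Elif: Ethics

From (3): Tariq ∉ Hiring.
From (5): Dilnoza ∈ Hiring.
(2) (exactly one): Gus ∈ Hiring.
(4): Elif ∉ Hiring.
(1): Vikram matches Elif: Vikram ∉ Hiring.
Suppose Elif ∈ Infra: no assignment then satisfies all the clues, so Elif ∉ Infra.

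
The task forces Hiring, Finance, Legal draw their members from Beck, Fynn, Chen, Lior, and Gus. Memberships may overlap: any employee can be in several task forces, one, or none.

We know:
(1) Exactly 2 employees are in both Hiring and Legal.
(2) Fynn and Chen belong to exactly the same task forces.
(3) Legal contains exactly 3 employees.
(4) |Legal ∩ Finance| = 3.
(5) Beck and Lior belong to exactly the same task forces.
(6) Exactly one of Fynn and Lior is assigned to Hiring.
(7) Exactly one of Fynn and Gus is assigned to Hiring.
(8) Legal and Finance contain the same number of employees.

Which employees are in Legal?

Legal = {Chen, Fynn, Gus}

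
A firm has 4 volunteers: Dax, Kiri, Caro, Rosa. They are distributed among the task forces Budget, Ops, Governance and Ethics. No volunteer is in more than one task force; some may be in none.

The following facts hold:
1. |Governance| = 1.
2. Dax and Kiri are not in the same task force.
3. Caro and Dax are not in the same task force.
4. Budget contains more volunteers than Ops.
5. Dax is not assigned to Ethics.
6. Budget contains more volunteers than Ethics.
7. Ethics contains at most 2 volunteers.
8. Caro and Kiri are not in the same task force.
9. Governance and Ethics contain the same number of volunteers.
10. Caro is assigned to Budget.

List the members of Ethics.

Ethics = {Kiri}

From (5): Dax ∉ Ethics.
From (10): Caro ∈ Budget.
(3): Dax ∉ Budget.
(8): Kiri ∉ Budget.
Suppose Kiri ∉ Ethics: no assignment then satisfies all the clues, so Kiri ∈ Ethics.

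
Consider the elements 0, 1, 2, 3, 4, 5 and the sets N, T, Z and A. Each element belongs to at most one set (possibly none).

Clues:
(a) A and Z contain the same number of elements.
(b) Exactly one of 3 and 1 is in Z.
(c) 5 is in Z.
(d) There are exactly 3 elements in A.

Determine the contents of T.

T = {}

From (c): 5 ∈ Z.
Suppose 0 ∈ T: no assignment then satisfies all the clues, so 0 ∉ T.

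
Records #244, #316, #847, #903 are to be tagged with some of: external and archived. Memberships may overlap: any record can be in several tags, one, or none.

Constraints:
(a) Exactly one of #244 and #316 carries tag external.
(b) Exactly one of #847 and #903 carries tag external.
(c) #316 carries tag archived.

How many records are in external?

2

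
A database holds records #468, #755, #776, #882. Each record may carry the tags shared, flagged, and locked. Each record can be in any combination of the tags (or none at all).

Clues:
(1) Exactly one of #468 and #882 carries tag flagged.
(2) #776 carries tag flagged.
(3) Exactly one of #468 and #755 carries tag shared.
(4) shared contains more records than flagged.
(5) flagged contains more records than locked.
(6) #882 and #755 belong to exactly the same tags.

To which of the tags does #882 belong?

#882: shared

From (2): #776 ∈ flagged.
Suppose #882 ∉ shared: no assignment then satisfies all the clues, so #882 ∈ shared.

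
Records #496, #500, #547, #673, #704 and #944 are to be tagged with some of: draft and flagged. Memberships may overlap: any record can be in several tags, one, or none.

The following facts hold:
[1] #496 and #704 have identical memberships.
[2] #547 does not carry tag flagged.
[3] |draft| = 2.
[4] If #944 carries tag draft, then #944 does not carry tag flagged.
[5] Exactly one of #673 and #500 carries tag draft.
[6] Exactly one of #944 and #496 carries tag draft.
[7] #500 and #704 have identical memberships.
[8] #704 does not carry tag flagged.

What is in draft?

draft = {#673, #944}

From (2): #547 ∉ flagged.
From (8): #704 ∉ flagged.
(1): #496 matches #704: #496 ∉ flagged.
(7): #500 matches #704: #500 ∉ flagged.
Suppose #496 ∈ draft: no assignment then satisfies all the clues, so #496 ∉ draft.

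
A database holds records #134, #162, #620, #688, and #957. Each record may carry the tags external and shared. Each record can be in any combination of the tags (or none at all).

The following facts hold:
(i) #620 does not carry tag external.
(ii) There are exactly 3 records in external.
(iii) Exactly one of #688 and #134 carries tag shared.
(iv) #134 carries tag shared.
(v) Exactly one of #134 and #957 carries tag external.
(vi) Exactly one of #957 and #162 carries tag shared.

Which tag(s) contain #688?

From (i): #620 ∉ external.
From (iv): #134 ∈ shared.
(iii) (exactly one): #688 ∉ shared.
Suppose #688 ∉ external: no assignment then satisfies all the clues, so #688 ∈ external.

#688: external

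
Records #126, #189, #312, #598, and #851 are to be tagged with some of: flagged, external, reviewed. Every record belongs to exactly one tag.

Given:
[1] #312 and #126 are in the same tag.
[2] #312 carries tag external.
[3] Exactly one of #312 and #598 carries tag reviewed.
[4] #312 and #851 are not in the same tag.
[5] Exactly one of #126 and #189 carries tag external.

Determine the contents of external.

From (2): #312 ∈ external.
(1): #126 matches #312: #126 ∉ flagged.
(1): #126 matches #312: #126 ∈ external.
(3) (exactly one): #598 ∈ reviewed.
(4): #851 ∉ external.
(5) (exactly one): #189 ∉ external.

external = {#126, #312}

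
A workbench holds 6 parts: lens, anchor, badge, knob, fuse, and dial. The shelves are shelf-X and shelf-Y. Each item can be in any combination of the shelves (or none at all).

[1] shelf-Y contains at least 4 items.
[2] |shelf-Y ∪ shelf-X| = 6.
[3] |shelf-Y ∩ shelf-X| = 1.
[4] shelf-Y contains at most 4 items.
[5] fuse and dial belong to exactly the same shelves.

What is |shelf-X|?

3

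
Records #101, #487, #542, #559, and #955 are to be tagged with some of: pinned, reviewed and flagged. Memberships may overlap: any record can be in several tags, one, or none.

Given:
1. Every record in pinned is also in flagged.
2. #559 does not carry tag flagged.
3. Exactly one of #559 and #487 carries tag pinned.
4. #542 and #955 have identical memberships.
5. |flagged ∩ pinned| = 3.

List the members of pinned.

pinned = {#487, #542, #955}

From (2): #559 ∉ flagged.
(1) contrapositive: #559 ∉ pinned.
(3) (exactly one): #487 ∈ pinned.
(1) with #487 ∈ pinned: #487 ∈ flagged.
Suppose #101 ∈ pinned: no assignment then satisfies all the clues, so #101 ∉ pinned.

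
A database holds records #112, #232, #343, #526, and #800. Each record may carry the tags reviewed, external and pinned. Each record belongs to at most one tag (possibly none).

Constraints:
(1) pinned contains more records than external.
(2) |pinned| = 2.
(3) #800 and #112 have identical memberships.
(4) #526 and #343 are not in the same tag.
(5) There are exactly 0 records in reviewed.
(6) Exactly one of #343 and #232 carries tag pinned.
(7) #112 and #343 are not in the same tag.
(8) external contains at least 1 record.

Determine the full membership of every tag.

reviewed = {}; external = {#343}; pinned = {#232, #526}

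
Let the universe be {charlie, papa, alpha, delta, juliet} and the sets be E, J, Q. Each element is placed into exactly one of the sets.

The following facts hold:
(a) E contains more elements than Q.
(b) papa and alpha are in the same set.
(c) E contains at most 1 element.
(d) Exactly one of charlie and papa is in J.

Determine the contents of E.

E = {charlie}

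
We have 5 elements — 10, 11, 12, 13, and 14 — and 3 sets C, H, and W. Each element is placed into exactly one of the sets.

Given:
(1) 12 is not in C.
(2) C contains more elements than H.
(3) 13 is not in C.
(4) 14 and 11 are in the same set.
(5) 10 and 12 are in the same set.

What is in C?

C = {11, 14}

From (1): 12 ∉ C.
From (3): 13 ∉ C.
(5): 10 matches 12: 10 ∉ C.
Suppose 11 ∉ C: no assignment then satisfies all the clues, so 11 ∈ C.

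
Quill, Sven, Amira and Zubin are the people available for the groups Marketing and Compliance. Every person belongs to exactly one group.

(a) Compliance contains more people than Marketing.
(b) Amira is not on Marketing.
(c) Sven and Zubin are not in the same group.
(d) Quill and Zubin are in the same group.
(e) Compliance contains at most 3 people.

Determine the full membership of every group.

Marketing = {Sven}; Compliance = {Amira, Quill, Zubin}

From (b): Amira ∉ Marketing.
Only one group left: Amira ∈ Compliance.
Suppose Quill ∈ Marketing: no assignment then satisfies all the clues, so Quill ∉ Marketing.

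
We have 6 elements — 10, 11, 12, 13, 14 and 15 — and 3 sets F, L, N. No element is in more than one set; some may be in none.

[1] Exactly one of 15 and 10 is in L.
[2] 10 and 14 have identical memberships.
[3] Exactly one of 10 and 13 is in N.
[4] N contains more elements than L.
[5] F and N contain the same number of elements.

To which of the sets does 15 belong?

15: L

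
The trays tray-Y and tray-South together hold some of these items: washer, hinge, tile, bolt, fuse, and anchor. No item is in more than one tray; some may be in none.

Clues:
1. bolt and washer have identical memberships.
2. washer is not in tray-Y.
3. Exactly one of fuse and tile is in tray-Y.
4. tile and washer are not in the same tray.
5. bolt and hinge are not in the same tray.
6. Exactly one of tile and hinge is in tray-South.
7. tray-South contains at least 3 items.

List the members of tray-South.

From (2): washer ∉ tray-Y.
(1): bolt matches washer: bolt ∉ tray-Y.
Suppose washer ∈ tray-South: no assignment then satisfies all the clues, so washer ∉ tray-South.

tray-South = {anchor, fuse, hinge}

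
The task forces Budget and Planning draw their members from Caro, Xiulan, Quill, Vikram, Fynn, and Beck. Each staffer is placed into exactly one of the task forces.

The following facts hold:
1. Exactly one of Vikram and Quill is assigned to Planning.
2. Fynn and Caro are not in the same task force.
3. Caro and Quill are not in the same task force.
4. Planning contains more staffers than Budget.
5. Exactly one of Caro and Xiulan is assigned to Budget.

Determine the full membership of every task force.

Budget = {Caro, Vikram}; Planning = {Beck, Fynn, Quill, Xiulan}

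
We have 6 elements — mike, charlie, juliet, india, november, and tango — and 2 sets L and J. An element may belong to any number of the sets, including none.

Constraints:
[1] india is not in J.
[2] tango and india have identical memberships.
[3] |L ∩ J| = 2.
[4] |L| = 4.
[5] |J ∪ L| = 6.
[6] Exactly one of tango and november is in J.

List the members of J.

J = {charlie, juliet, mike, november}

From (1): india ∉ J.
(2): tango matches india: tango ∉ J.
(6) (exactly one): november ∈ J.
Suppose mike ∉ J: no assignment then satisfies all the clues, so mike ∈ J.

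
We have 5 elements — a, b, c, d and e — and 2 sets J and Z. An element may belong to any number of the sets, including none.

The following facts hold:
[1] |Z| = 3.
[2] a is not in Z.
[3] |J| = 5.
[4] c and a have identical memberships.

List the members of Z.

Z = {b, d, e}

From (2): a ∉ Z.
(3): only 5 candidates remain for J, so all are in.
(4): c matches a: c ∉ Z.
(1): only 3 candidates remain for Z, so all are in.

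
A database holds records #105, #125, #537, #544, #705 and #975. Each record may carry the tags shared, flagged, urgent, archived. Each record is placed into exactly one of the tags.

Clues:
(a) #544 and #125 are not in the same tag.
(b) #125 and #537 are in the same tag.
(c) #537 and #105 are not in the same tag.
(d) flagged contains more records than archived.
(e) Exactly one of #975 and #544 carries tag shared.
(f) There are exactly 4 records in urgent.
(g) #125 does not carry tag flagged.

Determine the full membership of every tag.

shared = {#544}; flagged = {#105}; urgent = {#125, #537, #705, #975}; archived = {}

From (g): #125 ∉ flagged.
(b): #537 matches #125: #537 ∉ flagged.
Suppose #105 ∈ shared: no assignment then satisfies all the clues, so #105 ∉ shared.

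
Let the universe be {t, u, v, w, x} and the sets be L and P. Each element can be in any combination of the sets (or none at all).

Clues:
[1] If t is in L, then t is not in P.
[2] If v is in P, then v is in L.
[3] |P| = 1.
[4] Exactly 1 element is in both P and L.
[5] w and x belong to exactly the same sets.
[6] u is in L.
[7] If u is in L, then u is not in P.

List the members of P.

P = {v}

From (6): u ∈ L.
(7): u ∉ P.
Suppose t ∈ P: no assignment then satisfies all the clues, so t ∉ P.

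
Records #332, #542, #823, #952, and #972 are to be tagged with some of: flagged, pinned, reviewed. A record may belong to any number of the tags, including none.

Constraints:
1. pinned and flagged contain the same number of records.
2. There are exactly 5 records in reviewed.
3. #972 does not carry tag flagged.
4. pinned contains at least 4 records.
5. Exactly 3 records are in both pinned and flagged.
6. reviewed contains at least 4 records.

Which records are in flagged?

flagged = {#332, #542, #823, #952}

From (3): #972 ∉ flagged.
(2): only 5 candidates remain for reviewed, so all are in.
Suppose #332 ∉ flagged: no assignment then satisfies all the clues, so #332 ∈ flagged.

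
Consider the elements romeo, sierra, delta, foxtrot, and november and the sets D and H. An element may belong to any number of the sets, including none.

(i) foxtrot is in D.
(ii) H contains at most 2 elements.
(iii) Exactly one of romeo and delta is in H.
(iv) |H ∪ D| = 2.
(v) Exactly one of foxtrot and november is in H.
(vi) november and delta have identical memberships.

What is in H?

H = {foxtrot, romeo}

From (i): foxtrot ∈ D.
Suppose romeo ∉ H: no assignment then satisfies all the clues, so romeo ∈ H.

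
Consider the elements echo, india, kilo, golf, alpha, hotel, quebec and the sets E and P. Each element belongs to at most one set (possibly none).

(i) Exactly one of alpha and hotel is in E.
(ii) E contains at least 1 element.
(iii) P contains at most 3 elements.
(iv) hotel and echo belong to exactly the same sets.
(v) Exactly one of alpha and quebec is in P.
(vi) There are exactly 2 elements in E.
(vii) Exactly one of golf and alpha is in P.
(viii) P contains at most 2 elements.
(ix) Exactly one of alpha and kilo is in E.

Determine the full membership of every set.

E = {alpha, india}; P = {golf, quebec}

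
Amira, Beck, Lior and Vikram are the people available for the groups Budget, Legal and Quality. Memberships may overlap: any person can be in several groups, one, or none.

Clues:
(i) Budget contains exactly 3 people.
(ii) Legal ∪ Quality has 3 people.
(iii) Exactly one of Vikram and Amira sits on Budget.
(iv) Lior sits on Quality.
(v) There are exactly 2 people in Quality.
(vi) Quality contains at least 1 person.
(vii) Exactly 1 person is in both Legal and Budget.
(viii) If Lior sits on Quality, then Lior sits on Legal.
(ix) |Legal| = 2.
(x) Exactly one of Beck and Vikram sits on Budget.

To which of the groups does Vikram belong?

Vikram: Legal

From (iv): Lior ∈ Quality.
(viii): Lior ∈ Legal.
Suppose Vikram ∈ Budget: no assignment then satisfies all the clues, so Vikram ∉ Budget.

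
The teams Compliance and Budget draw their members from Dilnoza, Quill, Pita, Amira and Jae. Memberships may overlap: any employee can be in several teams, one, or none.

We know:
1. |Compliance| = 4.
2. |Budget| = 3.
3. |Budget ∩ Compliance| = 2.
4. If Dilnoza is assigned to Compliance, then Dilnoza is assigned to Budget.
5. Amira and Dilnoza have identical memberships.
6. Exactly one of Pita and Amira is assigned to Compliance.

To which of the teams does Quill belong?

Quill: Compliance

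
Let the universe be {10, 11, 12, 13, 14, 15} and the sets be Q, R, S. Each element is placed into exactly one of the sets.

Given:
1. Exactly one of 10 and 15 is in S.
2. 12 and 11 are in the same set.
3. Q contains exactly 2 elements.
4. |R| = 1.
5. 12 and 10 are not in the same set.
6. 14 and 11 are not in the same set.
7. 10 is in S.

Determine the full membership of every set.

Q = {11, 12}; R = {15}; S = {10, 13, 14}

From (7): 10 ∈ S.
(1) (exactly one): 15 ∉ S.
(5): 12 ∉ S.
(2): 11 matches 12: 11 ∉ S.
Suppose 11 ∉ Q: no assignment then satisfies all the clues, so 11 ∈ Q.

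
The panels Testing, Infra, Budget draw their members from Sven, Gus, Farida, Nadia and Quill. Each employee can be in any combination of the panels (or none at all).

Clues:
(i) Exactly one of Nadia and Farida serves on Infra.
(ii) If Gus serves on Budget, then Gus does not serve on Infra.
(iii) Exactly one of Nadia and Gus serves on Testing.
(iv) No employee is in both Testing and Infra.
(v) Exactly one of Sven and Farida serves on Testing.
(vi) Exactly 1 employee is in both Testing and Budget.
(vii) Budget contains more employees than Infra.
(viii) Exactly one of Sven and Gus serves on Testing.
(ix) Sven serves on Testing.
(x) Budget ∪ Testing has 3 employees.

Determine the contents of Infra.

Infra = {Farida}

From (ix): Sven ∈ Testing.
(iv) (disjoint): Sven ∉ Infra.
(v) (exactly one): Farida ∉ Testing.
(viii) (exactly one): Gus ∉ Testing.
(iii) (exactly one): Nadia ∈ Testing.
(iv) (disjoint): Nadia ∉ Infra.
(i) (exactly one): Farida ∈ Infra.
Suppose Gus ∈ Infra: no assignment then satisfies all the clues, so Gus ∉ Infra.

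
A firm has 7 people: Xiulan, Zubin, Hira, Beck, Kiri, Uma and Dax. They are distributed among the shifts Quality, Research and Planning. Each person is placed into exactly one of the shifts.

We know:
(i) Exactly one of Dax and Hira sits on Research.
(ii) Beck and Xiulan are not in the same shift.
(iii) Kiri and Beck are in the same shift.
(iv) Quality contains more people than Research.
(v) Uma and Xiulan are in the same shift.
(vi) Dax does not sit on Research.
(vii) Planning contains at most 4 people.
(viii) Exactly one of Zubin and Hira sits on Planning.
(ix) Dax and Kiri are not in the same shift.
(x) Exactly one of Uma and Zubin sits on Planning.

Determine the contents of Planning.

Planning = {Beck, Kiri, Zubin}

From (vi): Dax ∉ Research.
(i) (exactly one): Hira ∈ Research.
(viii) (exactly one): Zubin ∈ Planning.
(x) (exactly one): Uma ∉ Planning.
(v): Xiulan matches Uma: Xiulan ∉ Planning.
Suppose Beck ∉ Planning: no assignment then satisfies all the clues, so Beck ∈ Planning.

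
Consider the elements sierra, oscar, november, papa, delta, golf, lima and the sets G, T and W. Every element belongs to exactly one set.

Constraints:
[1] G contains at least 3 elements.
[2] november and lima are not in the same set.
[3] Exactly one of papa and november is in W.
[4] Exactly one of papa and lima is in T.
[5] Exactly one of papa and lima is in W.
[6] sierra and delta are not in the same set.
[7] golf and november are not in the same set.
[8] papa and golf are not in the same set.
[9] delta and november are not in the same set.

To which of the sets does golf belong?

golf: T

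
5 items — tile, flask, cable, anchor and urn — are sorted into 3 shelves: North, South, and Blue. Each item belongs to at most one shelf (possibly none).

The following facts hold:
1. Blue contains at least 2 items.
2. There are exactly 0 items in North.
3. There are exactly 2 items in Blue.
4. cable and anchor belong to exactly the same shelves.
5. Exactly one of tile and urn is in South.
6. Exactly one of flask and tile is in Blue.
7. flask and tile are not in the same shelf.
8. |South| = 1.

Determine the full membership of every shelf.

North = {}; South = {tile}; Blue = {flask, urn}

(2): North already has 0, so the rest are out.
Suppose tile ∉ South: no assignment then satisfies all the clues, so tile ∈ South.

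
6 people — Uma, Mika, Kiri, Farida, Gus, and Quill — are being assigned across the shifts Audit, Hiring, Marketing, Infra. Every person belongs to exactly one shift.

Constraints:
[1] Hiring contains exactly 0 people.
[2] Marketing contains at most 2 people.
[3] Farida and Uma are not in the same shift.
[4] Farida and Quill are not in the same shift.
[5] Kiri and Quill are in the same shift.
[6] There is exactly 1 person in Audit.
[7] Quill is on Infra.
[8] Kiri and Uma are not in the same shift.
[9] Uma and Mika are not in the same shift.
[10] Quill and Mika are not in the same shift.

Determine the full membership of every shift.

Audit = {Uma}; Hiring = {}; Marketing = {Farida, Mika}; Infra = {Gus, Kiri, Quill}

From (7): Quill ∈ Infra.
(1): Hiring already has 0, so the rest are out.
(4): Farida ∉ Infra.
(5): Kiri matches Quill: Kiri ∉ Audit.
(5): Kiri matches Quill: Kiri ∉ Marketing.
(5): Kiri matches Quill: Kiri ∈ Infra.
(8): Uma ∉ Infra.
(10): Mika ∉ Infra.
Suppose Uma ∉ Audit: no assignment then satisfies all the clues, so Uma ∈ Audit.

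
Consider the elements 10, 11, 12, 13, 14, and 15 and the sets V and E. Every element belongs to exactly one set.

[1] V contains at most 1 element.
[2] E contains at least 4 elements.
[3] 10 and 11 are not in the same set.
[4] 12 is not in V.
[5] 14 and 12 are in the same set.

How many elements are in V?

1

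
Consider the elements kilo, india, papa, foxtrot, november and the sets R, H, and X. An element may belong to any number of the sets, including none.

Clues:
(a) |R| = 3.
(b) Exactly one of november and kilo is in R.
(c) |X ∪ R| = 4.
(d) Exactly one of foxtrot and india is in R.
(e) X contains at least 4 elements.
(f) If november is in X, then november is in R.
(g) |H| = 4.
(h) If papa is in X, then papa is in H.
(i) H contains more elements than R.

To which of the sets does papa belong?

papa: H, R, X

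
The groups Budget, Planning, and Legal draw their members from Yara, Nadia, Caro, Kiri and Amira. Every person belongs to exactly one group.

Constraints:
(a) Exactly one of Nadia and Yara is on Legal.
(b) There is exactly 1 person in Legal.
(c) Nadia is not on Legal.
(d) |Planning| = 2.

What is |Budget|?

2

From (c): Nadia ∉ Legal.
(a) (exactly one): Yara ∈ Legal.
(b): Legal already has 1, so the rest are out.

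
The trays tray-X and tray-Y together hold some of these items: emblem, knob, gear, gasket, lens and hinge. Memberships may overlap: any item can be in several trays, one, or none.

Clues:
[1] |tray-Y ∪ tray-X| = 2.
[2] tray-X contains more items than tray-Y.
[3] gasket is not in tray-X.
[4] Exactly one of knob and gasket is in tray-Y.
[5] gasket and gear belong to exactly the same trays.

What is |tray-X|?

2

From (3): gasket ∉ tray-X.
(5): gear matches gasket: gear ∉ tray-X.
Suppose emblem ∈ tray-Y: no assignment then satisfies all the clues, so emblem ∉ tray-Y.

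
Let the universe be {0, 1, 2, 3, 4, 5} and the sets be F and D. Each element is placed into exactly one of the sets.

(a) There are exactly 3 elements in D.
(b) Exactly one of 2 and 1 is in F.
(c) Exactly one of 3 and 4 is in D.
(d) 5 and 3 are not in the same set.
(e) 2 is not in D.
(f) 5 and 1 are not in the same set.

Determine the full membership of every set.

F = {2, 4, 5}; D = {0, 1, 3}

From (e): 2 ∉ D.
Only one set left: 2 ∈ F.
(b) (exactly one): 1 ∉ F.
Only one set left: 1 ∈ D.
(f): 5 ∉ D.
Only one set left: 5 ∈ F.
(d): 3 ∉ F.
Only one set left: 3 ∈ D.
(c) (exactly one): 4 ∉ D.
Only one set left: 4 ∈ F.
(a): only 3 candidates remain for D, so all are in.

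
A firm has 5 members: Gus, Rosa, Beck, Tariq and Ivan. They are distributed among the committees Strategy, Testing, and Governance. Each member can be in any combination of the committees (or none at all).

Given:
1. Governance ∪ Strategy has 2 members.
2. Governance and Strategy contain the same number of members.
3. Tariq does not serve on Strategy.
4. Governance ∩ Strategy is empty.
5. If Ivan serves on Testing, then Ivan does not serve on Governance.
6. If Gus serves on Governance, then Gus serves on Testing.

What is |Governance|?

1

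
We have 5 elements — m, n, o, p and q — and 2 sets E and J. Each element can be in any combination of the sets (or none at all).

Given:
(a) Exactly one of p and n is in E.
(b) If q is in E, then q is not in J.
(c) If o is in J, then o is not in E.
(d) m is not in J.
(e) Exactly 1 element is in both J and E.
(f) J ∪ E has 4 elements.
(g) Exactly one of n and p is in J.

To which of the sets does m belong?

From (d): m ∉ J.
Suppose m ∉ E: no assignment then satisfies all the clues, so m ∈ E.

m: E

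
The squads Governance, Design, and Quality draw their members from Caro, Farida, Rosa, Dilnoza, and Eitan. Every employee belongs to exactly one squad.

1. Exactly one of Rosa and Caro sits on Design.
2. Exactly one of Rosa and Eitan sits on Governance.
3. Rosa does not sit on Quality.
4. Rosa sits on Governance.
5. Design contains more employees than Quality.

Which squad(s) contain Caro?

Caro: Design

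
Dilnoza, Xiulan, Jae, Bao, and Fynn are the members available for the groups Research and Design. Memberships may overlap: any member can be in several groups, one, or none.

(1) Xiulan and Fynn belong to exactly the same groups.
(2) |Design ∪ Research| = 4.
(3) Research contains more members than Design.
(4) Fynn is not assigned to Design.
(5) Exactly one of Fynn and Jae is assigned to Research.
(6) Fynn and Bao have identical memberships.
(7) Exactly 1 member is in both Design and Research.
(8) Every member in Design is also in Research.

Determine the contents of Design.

Design = {Dilnoza}

From (4): Fynn ∉ Design.
(1): Xiulan matches Fynn: Xiulan ∉ Design.
(6): Bao matches Fynn: Bao ∉ Design.
Suppose Dilnoza ∉ Design: no assignment then satisfies all the clues, so Dilnoza ∈ Design.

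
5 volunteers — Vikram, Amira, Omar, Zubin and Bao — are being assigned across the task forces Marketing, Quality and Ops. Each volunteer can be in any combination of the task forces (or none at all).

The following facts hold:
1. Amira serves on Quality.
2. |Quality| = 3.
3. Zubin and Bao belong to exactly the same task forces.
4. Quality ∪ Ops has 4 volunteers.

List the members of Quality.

Quality = {Amira, Bao, Zubin}

From (1): Amira ∈ Quality.
Suppose Vikram ∈ Quality: no assignment then satisfies all the clues, so Vikram ∉ Quality.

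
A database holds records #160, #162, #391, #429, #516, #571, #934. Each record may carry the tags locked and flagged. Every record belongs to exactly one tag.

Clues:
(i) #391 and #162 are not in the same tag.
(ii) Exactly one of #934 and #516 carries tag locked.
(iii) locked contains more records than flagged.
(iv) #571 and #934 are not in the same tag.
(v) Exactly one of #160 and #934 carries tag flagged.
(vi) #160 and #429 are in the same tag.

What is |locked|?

5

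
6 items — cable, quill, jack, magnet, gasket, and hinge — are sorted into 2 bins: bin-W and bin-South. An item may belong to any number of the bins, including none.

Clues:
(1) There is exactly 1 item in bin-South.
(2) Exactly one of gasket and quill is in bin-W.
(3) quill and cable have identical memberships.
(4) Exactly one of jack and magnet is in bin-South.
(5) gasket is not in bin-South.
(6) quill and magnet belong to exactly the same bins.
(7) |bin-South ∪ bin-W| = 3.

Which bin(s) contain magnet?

magnet: none

From (5): gasket ∉ bin-South.
Suppose magnet ∈ bin-W: no assignment then satisfies all the clues, so magnet ∉ bin-W.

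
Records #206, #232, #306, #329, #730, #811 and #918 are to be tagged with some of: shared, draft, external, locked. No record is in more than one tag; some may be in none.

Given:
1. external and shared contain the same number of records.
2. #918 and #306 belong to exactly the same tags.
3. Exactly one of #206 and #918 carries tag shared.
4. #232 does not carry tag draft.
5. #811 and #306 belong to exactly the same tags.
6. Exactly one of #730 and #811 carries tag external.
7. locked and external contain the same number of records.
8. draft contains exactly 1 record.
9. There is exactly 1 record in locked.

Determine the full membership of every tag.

shared = {#206}; draft = {#329}; external = {#730}; locked = {#232}

From (4): #232 ∉ draft.
Suppose #206 ∉ shared: no assignment then satisfies all the clues, so #206 ∈ shared.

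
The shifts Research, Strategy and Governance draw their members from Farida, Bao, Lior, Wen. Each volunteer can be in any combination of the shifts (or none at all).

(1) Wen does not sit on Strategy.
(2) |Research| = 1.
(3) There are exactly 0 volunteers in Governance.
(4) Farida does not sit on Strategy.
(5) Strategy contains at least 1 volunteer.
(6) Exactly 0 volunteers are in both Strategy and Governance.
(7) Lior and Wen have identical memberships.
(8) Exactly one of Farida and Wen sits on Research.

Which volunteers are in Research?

From (1): Wen ∉ Strategy.
From (4): Farida ∉ Strategy.
(3): Governance already has 0, so the rest are out.
(7): Lior matches Wen: Lior ∉ Strategy.
(5): only 1 candidates remain for Strategy, so all are in.
Suppose Farida ∉ Research: no assignment then satisfies all the clues, so Farida ∈ Research.

Research = {Farida}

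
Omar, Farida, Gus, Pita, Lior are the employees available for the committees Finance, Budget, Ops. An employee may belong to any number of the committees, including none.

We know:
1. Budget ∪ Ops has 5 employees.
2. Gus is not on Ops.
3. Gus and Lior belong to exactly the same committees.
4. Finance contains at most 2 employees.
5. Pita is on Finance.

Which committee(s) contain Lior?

Lior: Budget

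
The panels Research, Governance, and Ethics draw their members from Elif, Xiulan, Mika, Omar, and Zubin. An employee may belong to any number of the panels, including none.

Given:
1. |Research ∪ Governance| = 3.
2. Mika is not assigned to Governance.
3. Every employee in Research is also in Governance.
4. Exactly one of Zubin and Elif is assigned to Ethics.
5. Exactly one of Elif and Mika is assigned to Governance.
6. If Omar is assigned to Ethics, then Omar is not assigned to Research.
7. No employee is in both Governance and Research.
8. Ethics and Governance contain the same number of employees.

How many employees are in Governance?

3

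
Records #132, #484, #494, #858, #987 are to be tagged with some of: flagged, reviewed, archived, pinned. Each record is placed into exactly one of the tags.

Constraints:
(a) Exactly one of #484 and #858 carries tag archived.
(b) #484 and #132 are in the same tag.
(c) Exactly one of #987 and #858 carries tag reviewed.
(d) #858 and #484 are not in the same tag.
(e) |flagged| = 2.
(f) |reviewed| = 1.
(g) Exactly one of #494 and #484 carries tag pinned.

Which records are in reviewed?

reviewed = {#987}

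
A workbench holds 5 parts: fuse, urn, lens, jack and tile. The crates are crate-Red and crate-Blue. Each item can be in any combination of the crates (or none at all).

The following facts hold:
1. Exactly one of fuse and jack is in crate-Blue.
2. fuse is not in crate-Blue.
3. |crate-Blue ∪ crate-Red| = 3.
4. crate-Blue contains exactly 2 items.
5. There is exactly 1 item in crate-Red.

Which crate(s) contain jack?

jack: crate-Blue

From (2): fuse ∉ crate-Blue.
(1) (exactly one): jack ∈ crate-Blue.
Suppose jack ∈ crate-Red: no assignment then satisfies all the clues, so jack ∉ crate-Red.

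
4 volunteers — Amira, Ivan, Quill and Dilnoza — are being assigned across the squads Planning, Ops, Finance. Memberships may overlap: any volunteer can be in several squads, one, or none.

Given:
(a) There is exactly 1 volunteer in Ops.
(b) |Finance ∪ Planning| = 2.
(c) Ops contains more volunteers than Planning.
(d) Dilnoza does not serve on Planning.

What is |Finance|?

2

From (d): Dilnoza ∉ Planning.
Suppose Amira ∈ Planning: no assignment then satisfies all the clues, so Amira ∉ Planning.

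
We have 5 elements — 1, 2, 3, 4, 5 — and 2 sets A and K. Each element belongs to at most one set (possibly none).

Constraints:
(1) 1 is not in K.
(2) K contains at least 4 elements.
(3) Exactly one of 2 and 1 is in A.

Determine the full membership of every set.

A = {1}; K = {2, 3, 4, 5}

From (1): 1 ∉ K.
(2): only 4 candidates remain for K, so all are in.
(3) (exactly one): 1 ∈ A.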